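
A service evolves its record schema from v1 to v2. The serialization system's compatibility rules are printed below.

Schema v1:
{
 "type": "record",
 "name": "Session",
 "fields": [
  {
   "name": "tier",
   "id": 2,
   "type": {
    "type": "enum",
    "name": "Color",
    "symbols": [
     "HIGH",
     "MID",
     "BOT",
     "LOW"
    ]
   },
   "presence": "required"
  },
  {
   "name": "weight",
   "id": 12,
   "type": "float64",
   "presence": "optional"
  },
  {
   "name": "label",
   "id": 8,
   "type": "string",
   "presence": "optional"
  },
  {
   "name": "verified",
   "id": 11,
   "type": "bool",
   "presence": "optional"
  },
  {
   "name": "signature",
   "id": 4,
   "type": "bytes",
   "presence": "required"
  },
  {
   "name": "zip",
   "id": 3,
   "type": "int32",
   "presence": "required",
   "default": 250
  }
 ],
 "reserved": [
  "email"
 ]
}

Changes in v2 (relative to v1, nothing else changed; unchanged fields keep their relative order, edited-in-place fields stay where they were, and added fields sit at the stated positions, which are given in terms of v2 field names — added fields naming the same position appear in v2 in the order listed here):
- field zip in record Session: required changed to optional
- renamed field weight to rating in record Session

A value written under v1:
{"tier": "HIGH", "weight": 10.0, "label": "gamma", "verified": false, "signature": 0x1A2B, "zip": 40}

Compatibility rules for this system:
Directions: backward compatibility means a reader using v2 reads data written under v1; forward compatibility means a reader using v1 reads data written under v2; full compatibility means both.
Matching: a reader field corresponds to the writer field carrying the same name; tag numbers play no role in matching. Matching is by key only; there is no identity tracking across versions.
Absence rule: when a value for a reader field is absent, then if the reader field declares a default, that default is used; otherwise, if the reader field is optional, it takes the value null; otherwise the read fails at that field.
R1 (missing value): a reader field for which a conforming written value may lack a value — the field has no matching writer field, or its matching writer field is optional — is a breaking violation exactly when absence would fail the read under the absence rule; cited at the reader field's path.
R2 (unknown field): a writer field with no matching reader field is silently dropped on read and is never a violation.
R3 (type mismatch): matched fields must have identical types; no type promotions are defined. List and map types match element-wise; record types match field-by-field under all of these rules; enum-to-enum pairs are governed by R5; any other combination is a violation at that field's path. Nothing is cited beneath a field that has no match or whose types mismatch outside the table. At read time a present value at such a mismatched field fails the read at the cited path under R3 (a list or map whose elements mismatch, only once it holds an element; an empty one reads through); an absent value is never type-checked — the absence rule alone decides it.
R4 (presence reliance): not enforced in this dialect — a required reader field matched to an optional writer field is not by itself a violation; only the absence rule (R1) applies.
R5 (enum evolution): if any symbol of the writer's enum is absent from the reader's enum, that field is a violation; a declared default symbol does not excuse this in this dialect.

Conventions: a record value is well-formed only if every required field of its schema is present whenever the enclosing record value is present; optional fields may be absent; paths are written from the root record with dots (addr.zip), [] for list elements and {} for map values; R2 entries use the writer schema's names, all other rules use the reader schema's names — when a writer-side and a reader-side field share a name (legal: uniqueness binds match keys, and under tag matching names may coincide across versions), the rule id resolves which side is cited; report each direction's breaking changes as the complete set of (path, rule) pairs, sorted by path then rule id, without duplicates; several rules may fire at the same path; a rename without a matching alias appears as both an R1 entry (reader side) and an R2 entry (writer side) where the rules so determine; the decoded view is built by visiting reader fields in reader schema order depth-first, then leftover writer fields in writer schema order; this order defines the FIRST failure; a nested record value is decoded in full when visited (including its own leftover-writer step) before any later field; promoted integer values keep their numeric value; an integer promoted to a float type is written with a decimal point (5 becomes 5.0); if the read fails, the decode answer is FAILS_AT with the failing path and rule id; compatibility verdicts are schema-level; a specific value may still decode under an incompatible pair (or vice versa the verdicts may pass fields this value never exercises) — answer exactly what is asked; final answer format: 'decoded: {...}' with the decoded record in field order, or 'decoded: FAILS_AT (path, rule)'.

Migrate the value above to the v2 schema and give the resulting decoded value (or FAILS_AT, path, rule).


decoded: {"tier": "HIGH", "rating": null, "label": "gamma", "verified": false, "signature": 0x1A2B, "zip": 40}

arrows below run writer -> reader for Session
decode (reader v2):
  tier := "HIGH"
  rating := null (missing; optional => null)
  label := "gamma"
  verified := false
  signature := 0x1A2B
  zip := 40
  writer weight: no reader field; dropped
  => decoded: {"tier": "HIGH", "rating": null, "label": "gamma", "verified": false, "signature": 0x1A2B, "zip": 40}
diffs on Session not affecting the asked answer:
  field zip in record Session: required changed to optional -> inert under this dialect — no rule fires on Session and the result does not move


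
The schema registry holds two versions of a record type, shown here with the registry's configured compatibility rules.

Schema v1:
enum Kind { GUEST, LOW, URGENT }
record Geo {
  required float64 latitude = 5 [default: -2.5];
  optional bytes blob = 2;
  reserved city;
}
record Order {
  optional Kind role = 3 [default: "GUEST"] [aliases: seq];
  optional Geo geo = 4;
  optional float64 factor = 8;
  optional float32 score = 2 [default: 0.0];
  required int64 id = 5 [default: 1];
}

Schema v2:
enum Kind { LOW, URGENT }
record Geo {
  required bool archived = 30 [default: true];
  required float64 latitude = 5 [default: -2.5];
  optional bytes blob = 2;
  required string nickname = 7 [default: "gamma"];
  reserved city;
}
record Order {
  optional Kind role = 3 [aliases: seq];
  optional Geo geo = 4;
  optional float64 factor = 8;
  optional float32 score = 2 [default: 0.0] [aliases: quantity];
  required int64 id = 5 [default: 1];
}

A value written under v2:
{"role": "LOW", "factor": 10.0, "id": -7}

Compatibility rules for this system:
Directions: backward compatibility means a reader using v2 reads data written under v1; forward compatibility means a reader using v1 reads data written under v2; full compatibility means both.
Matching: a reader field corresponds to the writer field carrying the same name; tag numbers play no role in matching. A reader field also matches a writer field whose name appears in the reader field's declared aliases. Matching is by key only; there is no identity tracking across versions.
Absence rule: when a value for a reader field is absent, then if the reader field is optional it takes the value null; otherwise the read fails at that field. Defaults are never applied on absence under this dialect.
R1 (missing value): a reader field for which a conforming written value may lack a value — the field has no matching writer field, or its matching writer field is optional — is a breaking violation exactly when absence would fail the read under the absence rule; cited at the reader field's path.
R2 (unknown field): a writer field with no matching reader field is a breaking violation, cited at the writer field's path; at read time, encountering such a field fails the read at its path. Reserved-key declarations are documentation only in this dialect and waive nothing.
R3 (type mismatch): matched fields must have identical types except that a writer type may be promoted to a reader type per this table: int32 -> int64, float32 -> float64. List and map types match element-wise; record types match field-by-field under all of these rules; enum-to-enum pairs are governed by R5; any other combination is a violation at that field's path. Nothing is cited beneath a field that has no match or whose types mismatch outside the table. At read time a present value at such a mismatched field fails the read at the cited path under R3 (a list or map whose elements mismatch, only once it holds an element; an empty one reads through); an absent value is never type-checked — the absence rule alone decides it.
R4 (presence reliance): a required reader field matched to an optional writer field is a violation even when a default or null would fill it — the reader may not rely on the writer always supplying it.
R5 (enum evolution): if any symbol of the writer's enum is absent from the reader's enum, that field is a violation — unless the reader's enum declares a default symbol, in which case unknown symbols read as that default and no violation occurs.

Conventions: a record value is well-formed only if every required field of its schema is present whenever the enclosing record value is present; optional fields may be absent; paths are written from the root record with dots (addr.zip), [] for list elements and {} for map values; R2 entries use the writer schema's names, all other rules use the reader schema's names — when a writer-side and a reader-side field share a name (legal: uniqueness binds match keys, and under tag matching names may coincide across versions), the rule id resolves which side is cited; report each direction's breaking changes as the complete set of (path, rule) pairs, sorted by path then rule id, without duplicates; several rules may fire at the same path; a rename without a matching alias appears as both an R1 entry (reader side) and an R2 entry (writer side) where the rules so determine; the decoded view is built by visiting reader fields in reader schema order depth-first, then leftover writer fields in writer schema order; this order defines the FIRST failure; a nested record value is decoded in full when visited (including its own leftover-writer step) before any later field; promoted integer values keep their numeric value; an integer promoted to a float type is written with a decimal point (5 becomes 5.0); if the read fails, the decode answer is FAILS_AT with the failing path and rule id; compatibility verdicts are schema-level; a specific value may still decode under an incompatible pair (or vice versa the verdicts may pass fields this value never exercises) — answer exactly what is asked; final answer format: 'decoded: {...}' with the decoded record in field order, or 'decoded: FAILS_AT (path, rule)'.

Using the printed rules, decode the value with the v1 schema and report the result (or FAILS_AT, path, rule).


decoded: {"role": "LOW", "geo": null, "factor": 10.0, "score": null, "id": -7}

arrows below run writer -> reader for Order
migrating the Order value to v1:
  role := "LOW"
  geo := null (not supplied -> null)
  factor := 10.0
  score := null (not supplied -> null)
  id := -7
  => decoded: {"role": "LOW", "geo": null, "factor": 10.0, "score": null, "id": -7}
the other Order changes do not affect what is asked:
  enum Kind (field role in record Order): symbol GUEST removed (the field default referencing it is cleared) -> a verdict-level change on Order — the shown value reads the same
  added field nickname to record Geo: required string, tag 7, default "gamma" (in v2 it sits last) -> a verdict-level change on Order — the shown value reads the same
  added field archived to record Geo: required bool, tag 30, default true (in v2 it sits immediately before latitude) -> a verdict-level change on Order — the shown value reads the same


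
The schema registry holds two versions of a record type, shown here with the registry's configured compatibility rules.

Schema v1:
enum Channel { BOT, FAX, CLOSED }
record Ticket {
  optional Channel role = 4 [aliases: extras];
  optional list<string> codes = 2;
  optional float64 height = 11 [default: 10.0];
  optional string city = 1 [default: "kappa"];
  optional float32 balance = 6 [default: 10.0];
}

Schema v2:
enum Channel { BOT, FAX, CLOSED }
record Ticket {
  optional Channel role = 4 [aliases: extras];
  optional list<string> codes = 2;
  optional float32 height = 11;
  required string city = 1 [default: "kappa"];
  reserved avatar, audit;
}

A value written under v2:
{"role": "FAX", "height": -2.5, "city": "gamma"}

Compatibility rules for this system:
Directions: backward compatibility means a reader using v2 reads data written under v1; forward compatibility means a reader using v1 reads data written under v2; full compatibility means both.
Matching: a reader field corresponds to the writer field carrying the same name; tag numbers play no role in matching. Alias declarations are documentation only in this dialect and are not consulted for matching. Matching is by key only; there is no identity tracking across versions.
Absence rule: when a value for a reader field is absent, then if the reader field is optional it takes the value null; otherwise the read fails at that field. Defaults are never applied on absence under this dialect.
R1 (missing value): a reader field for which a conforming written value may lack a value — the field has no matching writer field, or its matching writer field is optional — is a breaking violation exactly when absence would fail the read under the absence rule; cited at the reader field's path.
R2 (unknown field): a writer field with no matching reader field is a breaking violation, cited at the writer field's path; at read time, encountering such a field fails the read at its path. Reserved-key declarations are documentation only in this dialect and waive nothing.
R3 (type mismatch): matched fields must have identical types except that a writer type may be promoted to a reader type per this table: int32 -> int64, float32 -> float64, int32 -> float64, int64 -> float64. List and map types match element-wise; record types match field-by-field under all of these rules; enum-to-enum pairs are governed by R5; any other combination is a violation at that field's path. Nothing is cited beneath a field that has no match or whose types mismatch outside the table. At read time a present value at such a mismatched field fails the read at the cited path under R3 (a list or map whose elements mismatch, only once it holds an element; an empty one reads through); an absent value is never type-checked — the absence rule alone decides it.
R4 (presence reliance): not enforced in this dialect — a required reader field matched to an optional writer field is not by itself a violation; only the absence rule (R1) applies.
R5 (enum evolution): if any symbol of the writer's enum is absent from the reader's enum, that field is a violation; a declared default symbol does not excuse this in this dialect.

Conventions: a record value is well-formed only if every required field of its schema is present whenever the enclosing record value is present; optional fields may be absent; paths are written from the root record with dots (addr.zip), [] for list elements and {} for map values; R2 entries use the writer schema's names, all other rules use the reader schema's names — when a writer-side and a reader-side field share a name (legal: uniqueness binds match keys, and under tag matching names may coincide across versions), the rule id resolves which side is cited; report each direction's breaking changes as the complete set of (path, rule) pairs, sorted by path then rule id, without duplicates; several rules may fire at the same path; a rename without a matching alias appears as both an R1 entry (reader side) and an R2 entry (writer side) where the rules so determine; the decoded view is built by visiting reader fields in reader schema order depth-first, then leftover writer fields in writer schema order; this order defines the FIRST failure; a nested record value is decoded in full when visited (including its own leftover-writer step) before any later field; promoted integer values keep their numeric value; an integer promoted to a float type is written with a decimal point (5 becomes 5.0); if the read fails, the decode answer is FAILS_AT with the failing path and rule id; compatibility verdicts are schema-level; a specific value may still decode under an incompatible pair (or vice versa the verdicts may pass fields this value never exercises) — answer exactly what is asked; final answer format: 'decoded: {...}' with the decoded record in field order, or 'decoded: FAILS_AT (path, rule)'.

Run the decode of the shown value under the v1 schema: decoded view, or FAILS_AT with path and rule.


decoded: {"role": "FAX", "codes": null, "height": -2.5, "city": "gamma", "balance": null}

in Ticket below, arrows point writer -> reader
migrating the Ticket value to v1:
  role := "FAX"
  codes := null (not supplied -> null)
  height := -2.5 (float32 -> float64)
  city := "gamma"
  balance := null (not supplied -> null)
  => decoded: {"role": "FAX", "codes": null, "height": -2.5, "city": "gamma", "balance": null}
the other Ticket changes do not affect what is asked:
  removed field balance from record Ticket -> shifts the Ticket verdicts, not this decode
  field city in record Ticket: optional changed to required -> shifts the Ticket verdicts, not this decode
  field height in record Ticket: type float64 changed to float32 (its default is dropped) -> shifts the Ticket verdicts, not this decode


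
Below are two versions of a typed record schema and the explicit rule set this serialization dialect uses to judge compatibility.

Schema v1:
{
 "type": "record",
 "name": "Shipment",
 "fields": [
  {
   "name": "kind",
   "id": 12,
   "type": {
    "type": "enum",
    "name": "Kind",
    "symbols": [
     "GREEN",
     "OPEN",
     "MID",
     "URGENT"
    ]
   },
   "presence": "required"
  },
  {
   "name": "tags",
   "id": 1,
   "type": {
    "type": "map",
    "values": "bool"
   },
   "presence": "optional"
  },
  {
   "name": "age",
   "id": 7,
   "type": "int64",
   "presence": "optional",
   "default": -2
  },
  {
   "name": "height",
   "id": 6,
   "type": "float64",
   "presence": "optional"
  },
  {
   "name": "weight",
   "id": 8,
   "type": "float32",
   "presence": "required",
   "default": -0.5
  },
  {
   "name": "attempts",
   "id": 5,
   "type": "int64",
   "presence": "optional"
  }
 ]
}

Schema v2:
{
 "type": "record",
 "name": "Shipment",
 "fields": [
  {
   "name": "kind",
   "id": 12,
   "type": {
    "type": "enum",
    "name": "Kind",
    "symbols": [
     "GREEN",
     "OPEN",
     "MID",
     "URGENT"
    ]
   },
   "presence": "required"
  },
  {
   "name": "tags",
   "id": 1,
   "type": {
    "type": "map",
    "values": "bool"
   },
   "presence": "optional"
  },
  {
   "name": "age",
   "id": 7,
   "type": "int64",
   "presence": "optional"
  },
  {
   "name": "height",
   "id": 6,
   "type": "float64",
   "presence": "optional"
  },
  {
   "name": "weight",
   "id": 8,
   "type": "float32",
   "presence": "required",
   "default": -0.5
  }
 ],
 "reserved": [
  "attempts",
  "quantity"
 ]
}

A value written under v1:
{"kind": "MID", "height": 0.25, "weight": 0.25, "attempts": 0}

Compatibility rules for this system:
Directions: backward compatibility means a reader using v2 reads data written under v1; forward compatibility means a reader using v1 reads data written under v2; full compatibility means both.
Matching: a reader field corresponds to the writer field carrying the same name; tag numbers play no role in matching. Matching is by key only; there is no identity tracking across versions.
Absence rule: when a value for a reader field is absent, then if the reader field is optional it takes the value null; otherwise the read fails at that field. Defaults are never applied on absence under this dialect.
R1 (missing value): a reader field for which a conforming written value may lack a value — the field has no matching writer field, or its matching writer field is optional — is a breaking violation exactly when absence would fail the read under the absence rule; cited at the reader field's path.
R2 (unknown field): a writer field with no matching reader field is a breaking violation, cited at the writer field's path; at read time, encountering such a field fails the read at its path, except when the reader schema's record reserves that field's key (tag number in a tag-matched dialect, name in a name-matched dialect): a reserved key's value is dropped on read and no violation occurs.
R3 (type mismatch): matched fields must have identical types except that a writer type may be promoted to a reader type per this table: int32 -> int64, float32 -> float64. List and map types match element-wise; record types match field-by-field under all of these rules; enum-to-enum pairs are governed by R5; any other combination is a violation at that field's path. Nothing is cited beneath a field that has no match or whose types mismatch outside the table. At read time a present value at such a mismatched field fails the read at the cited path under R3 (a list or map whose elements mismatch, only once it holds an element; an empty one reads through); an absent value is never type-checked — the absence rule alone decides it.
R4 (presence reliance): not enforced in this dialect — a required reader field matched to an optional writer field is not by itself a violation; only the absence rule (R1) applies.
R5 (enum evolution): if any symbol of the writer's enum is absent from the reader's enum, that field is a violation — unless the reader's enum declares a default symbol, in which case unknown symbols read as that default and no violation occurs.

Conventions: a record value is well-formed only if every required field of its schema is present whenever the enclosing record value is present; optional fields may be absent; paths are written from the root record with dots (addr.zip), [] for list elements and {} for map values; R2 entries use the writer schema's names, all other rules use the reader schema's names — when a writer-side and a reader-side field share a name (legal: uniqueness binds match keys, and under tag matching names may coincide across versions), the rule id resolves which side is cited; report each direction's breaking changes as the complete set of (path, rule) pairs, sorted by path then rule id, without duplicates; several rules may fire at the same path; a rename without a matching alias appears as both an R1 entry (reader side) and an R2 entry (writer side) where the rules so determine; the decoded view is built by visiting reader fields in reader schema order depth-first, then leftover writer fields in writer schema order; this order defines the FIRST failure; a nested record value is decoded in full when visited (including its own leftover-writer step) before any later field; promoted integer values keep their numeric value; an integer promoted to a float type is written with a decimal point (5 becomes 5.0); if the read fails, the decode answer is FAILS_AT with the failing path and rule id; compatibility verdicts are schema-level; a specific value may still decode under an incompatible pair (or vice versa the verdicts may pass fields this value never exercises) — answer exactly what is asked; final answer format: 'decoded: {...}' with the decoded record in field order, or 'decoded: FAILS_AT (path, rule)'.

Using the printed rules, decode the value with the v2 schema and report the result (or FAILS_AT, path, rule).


arrows below run writer -> reader for Shipment
decoding the Shipment value with the v2 reader:
  kind := "MID"
  tags := null (not supplied -> null)
  age := null (not supplied -> null)
  height := 0.25
  weight := 0.25
  writer attempts: reserved -> dropped
  => decoded: {"kind": "MID", "tags": null, "age": null, "height": 0.25, "weight": 0.25}
diffs on Shipment not affecting the asked answer:
  field age in record Shipment: default removed -> triggers nothing under the printed rules; the Shipment answer is the same either way

decoded: {"kind": "MID", "tags": null, "age": null, "height": 0.25, "weight": 0.25}


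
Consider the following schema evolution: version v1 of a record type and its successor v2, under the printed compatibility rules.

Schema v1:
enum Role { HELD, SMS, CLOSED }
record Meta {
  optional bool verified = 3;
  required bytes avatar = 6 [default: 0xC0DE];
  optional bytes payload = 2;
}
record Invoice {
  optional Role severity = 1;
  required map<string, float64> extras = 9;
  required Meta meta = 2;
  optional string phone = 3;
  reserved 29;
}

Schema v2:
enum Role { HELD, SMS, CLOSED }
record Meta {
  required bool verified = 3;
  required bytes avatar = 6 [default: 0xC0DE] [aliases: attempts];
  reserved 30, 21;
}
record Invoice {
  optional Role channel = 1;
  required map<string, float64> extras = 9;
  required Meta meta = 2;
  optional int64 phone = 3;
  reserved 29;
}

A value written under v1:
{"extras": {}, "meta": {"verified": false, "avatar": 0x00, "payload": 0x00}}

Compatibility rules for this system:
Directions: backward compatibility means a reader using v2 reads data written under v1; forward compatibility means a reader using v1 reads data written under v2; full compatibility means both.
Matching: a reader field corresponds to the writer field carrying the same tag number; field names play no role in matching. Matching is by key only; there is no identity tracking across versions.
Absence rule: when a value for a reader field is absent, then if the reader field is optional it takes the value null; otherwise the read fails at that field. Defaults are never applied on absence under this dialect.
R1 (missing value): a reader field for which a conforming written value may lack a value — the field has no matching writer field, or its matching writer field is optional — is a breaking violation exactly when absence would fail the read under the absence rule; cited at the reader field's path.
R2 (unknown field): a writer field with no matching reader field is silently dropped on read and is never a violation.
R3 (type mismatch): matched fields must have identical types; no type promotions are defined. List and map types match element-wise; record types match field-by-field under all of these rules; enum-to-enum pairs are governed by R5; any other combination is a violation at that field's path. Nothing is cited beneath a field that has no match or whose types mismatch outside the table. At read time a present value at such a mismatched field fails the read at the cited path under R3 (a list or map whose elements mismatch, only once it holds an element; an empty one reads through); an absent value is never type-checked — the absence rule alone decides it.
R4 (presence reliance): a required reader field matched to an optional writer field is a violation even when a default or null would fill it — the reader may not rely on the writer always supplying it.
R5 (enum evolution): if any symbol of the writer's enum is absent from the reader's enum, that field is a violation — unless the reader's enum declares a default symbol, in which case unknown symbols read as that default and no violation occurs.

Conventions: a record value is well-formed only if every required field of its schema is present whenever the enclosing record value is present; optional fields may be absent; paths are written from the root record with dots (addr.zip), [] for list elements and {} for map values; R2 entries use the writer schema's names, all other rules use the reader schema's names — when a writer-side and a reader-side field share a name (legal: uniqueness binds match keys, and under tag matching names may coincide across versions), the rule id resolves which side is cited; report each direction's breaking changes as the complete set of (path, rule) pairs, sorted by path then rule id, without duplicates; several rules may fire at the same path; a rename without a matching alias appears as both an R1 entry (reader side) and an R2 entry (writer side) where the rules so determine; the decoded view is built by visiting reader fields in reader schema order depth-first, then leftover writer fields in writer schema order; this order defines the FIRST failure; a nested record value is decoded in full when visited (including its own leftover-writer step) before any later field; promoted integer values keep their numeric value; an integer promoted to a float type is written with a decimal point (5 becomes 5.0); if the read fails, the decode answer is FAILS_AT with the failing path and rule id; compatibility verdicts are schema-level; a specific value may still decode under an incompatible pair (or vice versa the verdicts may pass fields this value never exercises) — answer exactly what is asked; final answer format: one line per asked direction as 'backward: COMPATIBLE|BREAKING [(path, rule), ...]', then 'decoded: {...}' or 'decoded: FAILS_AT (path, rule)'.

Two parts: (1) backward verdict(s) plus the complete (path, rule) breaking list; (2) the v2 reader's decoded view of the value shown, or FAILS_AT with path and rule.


arrows below run writer -> reader for Invoice
backward on Invoice — v2 reading data written by v1:
  channel <- severity (Role -> Role, writer optional)
  extras <- extras (map<string, float64> -> map<string, float64>, writer required)
  meta <- meta (Meta -> Meta, writer required)
  phone <- phone (string -> int64, writer optional)
  meta.verified <- meta.verified (bool -> bool, writer optional)
  meta.avatar <- meta.avatar (bytes -> bytes, writer required)
  writer field meta.payload has no reader counterpart
  violation R1 at meta.verified
  violation R4 at meta.verified
  violation R3 at phone
  backward on Invoice therefore BREAKING (3)
decoding the Invoice value with the v2 reader:
  channel := null (missing; optional => null)
  extras := {}
  meta.verified := false
  meta.avatar := 0x00
  writer meta.payload: no reader field; dropped
  phone := null (missing; optional => null)
  => decoded: {"channel": null, "extras": {}, "meta": {"verified": false, "avatar": 0x00}, "phone": null}

backward: BREAKING [(meta.verified, R1), (meta.verified, R4), (phone, R3)]; decoded: {"channel": null, "extras": {}, "meta": {"verified": false, "avatar": 0x00}, "phone": null}


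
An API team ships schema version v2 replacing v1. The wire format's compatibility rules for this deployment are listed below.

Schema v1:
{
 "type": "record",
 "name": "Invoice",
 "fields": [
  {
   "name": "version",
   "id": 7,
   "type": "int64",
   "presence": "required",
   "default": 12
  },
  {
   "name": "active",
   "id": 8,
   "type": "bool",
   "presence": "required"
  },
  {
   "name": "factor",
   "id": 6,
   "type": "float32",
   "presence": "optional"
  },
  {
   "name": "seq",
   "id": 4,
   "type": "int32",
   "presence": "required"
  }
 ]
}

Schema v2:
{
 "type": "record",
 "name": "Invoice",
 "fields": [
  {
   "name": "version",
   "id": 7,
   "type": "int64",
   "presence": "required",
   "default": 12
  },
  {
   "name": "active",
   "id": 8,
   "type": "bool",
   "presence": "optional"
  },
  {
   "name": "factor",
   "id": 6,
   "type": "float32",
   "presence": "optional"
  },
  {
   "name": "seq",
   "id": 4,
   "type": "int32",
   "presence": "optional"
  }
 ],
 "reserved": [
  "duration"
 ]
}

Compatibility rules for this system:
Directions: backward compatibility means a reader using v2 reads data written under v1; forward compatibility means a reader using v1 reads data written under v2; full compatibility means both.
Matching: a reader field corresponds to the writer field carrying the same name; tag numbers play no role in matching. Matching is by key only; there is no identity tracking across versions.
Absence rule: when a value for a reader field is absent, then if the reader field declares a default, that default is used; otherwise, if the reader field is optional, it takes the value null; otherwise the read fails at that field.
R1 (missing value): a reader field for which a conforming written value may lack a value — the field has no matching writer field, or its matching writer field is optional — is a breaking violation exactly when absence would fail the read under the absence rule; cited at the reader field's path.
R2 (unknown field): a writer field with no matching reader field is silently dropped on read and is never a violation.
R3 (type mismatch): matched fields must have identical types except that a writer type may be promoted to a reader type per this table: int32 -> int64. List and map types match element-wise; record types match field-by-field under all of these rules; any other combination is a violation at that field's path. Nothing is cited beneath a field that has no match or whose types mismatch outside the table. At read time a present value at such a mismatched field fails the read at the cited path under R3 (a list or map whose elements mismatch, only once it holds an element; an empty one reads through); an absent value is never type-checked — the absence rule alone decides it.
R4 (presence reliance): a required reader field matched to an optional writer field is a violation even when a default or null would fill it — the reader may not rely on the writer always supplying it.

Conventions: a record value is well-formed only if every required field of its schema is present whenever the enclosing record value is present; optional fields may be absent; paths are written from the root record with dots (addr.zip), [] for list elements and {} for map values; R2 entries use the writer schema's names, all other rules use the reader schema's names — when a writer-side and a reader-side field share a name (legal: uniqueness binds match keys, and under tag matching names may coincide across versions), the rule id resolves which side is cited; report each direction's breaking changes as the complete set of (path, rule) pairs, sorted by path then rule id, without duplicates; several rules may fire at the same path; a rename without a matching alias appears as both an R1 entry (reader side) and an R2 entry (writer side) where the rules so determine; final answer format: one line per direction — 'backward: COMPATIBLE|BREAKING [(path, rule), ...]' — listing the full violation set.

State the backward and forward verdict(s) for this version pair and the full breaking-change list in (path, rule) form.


backward: COMPATIBLE []; forward: BREAKING [(active, R1), (active, R4), (seq, R1), (seq, R4)]

each type pair in Invoice: writer, then reader
backward on Invoice — v2 reading data written by v1:
  version <- version (int64 -> int64, writer required)
  active <- active (bool -> bool, writer required)
  factor <- factor (float32 -> float32, writer optional)
  seq <- seq (int32 -> int32, writer required)
  => backward verdict for Invoice: COMPATIBLE, no violations
forward on Invoice — v1 reading data written by v2:
  version <- version (int64 -> int64, writer required)
  active <- active (bool -> bool, writer optional)
  factor <- factor (float32 -> float32, writer optional)
  seq <- seq (int32 -> int32, writer optional)
  rule R1 violated at active
  rule R4 violated at active
  rule R1 violated at seq
  rule R4 violated at seq
  => 4 violation(s): forward is BREAKING for Invoice


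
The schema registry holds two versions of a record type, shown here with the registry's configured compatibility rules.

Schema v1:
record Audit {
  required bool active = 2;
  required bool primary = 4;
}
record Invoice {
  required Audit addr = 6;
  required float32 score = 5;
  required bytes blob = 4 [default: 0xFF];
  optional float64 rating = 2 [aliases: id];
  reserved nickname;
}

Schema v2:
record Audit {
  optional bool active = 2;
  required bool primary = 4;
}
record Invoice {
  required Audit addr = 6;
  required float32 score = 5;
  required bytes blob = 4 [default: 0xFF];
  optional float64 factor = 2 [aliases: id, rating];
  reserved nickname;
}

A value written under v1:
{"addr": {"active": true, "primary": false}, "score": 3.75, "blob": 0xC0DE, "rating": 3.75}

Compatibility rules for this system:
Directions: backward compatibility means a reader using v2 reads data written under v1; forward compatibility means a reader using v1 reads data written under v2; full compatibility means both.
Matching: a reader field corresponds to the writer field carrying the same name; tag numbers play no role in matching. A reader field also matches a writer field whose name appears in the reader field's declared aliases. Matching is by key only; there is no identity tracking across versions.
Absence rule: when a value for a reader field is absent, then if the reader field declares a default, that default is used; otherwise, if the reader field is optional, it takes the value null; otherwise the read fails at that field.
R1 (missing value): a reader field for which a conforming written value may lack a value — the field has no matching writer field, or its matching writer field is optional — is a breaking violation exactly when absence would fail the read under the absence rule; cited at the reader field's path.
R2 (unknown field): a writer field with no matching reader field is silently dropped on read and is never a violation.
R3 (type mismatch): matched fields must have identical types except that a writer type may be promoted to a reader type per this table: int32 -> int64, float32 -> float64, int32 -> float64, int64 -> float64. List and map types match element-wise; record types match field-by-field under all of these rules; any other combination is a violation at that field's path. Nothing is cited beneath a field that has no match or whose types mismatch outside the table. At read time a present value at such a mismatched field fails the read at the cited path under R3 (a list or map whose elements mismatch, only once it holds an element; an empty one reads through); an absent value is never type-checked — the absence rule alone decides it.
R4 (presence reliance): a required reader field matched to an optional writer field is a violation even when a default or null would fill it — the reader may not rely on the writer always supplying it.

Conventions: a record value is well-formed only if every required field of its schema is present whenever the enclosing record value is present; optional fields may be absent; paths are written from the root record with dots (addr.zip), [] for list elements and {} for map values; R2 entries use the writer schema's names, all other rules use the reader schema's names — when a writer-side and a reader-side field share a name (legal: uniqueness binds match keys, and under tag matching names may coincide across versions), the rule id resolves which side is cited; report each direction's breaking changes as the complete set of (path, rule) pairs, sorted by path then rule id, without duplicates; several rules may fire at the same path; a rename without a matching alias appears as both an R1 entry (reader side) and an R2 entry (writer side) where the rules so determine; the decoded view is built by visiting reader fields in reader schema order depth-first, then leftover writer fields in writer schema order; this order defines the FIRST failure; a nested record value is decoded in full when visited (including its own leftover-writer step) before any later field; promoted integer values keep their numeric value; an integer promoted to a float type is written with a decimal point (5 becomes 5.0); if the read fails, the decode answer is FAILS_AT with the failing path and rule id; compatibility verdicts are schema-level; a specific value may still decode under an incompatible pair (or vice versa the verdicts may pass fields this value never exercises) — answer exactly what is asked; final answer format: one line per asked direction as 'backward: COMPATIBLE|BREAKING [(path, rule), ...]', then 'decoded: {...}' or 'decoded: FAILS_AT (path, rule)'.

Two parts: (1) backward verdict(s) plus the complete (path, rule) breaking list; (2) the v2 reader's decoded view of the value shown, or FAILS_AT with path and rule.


the writer's type comes first in each Invoice pair
checking backward for Invoice: reader v2 against writer v1:
  writer required, Audit -> Audit: reader addr maps from writer addr
  writer required, float32 -> float32: reader score maps from writer score
  writer required, bytes -> bytes: reader blob maps from writer blob
  writer optional, float64 -> float64: reader factor maps from writer rating
  writer required, bool -> bool: reader addr.active maps from writer addr.active
  writer required, bool -> bool: reader addr.primary maps from writer addr.primary
  nothing fires on Invoice: backward is COMPATIBLE
migrating the Invoice value to v2:
  addr.active := true
  addr.primary := false
  score := 3.75
  blob := 0xC0DE
  factor := 3.75 (from writer rating)
  => decoded: {"addr": {"active": true, "primary": false}, "score": 3.75, "blob": 0xC0DE, "factor": 3.75}
ruling out the remaining Invoice differences:
  field active in record Audit: required changed to optional -> affects forward compatibility only, which is not asked

backward: COMPATIBLE []; decoded: {"addr": {"active": true, "primary": false}, "score": 3.75, "blob": 0xC0DE, "factor": 3.75}
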